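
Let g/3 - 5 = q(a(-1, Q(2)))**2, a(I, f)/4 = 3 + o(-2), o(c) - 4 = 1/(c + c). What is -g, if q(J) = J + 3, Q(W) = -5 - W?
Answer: -2715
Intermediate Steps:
o(c) = 4 + 1/(2*c) (o(c) = 4 + 1/(c + c) = 4 + 1/(2*c))
a(I, f) = 27 (a(I, f) = 4*(3 + (4 + (1/2)/(-2))) = 4*(3 + (4 + (1/2)*(-1/2))) = 4*(3 + (4 - 1/4)) = 4*(3 + 15/4) = 4*(27/4) = 27)
q(J) = 3 + J
g = 2715 (g = 15 + 3*(3 + 27)**2 = 15 + 3*30**2 = 15 + 3*900 = 15 + 2700 = 2715)
-g = -1*2715 = -2715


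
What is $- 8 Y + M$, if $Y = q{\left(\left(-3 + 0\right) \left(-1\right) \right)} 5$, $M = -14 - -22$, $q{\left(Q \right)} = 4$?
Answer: $-152$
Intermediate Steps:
$M = 8$ ($M = -14 + 22 = 8$)
$Y = 20$ ($Y = 4 \cdot 5 = 20$)
$- 8 Y + M = \left(-8\right) 20 + 8 = -160 + 8 = -152$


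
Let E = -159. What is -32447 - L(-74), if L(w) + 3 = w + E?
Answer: -32211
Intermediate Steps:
L(w) = -162 + w (L(w) = -3 + (w - 159) = -3 + (-159 + w) = -162 + w)
-32447 - L(-74) = -32447 - (-162 - 74) = -32447 - 1*(-236) = -32447 + 236 = -32211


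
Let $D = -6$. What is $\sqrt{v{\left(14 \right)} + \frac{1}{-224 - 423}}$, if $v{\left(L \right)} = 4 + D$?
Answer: $\frac{i \sqrt{837865}}{647} \approx 1.4148 i$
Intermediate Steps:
$v{\left(L \right)} = -2$ ($v{\left(L \right)} = 4 - 6 = -2$)
$\sqrt{v{\left(14 \right)} + \frac{1}{-224 - 423}} = \sqrt{-2 + \frac{1}{-224 - 423}} = \sqrt{-2 + \frac{1}{-647}} = \sqrt{-2 - \frac{1}{647}} = \sqrt{- \frac{1295}{647}} = \frac{i \sqrt{837865}}{647}$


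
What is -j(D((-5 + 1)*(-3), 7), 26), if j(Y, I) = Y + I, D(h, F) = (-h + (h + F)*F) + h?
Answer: -159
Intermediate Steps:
D(h, F) = F*(F + h) (D(h, F) = (-h + (F + h)*F) + h = (-h + F*(F + h)) + h = F*(F + h))
j(Y, I) = I + Y
-j(D((-5 + 1)*(-3), 7), 26) = -(26 + 7*(7 + (-5 + 1)*(-3))) = -(26 + 7*(7 - 4*(-3))) = -(26 + 7*(7 + 12)) = -(26 + 7*19) = -(26 + 133) = -1*159 = -159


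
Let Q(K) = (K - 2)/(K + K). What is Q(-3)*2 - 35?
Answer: -100/3 ≈ -33.333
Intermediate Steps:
Q(K) = (-2 + K)/(2*K) (Q(K) = (-2 + K)/((2*K)) = (-2 + K)*(1/(2*K)) = (-2 + K)/(2*K))
Q(-3)*2 - 35 = ((1/2)*(-2 - 3)/(-3))*2 - 35 = ((1/2)*(-1/3)*(-5))*2 - 35 = (5/6)*2 - 35 = 5/3 - 35 = -100/3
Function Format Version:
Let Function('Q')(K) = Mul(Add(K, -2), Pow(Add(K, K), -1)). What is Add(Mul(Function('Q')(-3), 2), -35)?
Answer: Rational(-100, 3) ≈ -33.333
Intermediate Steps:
Function('Q')(K) = Mul(Rational(1, 2), Pow(K, -1), Add(-2, K)) (Function('Q')(K) = Mul(Add(-2, K), Pow(Mul(2, K), -1)) = Mul(Add(-2, K), Mul(Rational(1, 2), Pow(K, -1))) = Mul(Rational(1, 2), Pow(K, -1), Add(-2, K)))
Add(Mul(Function('Q')(-3), 2), -35) = Add(Mul(Mul(Rational(1, 2), Pow(-3, -1), Add(-2, -3)), 2), -35) = Add(Mul(Mul(Rational(1, 2), Rational(-1, 3), -5), 2), -35) = Add(Mul(Rational(5, 6), 2), -35) = Add(Rational(5, 3), -35) = Rational(-100, 3)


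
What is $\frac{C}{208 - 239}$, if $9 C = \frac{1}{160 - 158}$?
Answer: $- \frac{1}{558} \approx -0.0017921$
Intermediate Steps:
$C = \frac{1}{18}$ ($C = \frac{1}{9 \left(160 - 158\right)} = \frac{1}{9 \cdot 2} = \frac{1}{9} \cdot \frac{1}{2} = \frac{1}{18} \approx 0.055556$)
$\frac{C}{208 - 239} = \frac{1}{208 - 239} \cdot \frac{1}{18} = \frac{1}{-31} \cdot \frac{1}{18} = \left(- \frac{1}{31}\right) \frac{1}{18} = - \frac{1}{558}$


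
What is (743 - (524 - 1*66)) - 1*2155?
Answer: -1870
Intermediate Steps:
(743 - (524 - 1*66)) - 1*2155 = (743 - (524 - 66)) - 2155 = (743 - 1*458) - 2155 = (743 - 458) - 2155 = 285 - 2155 = -1870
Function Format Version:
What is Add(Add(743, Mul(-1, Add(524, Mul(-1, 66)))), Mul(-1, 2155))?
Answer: -1870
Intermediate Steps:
Add(Add(743, Mul(-1, Add(524, Mul(-1, 66)))), Mul(-1, 2155)) = Add(Add(743, Mul(-1, Add(524, -66))), -2155) = Add(Add(743, Mul(-1, 458)), -2155) = Add(Add(743, -458), -2155) = Add(285, -2155) = -1870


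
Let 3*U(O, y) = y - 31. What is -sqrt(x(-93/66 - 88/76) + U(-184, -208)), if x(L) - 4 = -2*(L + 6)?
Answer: -2*I*sqrt(8111499)/627 ≈ -9.0847*I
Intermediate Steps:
U(O, y) = -31/3 + y/3 (U(O, y) = (y - 31)/3 = (-31 + y)/3 = -31/3 + y/3)
x(L) = -8 - 2*L (x(L) = 4 - 2*(L + 6) = 4 - 2*(6 + L) = 4 + (-12 - 2*L) = -8 - 2*L)
-sqrt(x(-93/66 - 88/76) + U(-184, -208)) = -sqrt((-8 - 2*(-93/66 - 88/76)) + (-31/3 + (1/3)*(-208))) = -sqrt((-8 - 2*(-93*1/66 - 88*1/76)) + (-31/3 - 208/3)) = -sqrt((-8 - 2*(-31/22 - 22/19)) - 239/3) = -sqrt((-8 - 2*(-1073/418)) - 239/3) = -sqrt((-8 + 1073/209) - 239/3) = -sqrt(-599/209 - 239/3) = -sqrt(-51748/627) = -2*I*sqrt(8111499)/627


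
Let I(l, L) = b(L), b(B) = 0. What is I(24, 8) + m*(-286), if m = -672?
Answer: 192192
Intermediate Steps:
I(l, L) = 0
I(24, 8) + m*(-286) = 0 - 672*(-286) = 0 + 192192 = 192192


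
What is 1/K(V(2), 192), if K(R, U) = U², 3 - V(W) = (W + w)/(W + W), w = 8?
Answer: 1/36864 ≈ 2.7127e-5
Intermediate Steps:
V(W) = 3 - (8 + W)/(2*W) (V(W) = 3 - (W + 8)/(W + W) = 3 - (8 + W)/(2*W))
1/K(V(2), 192) = 1/(192²) = 1/36864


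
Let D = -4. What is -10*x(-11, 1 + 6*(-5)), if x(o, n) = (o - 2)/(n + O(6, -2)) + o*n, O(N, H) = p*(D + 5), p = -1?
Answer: -9583/3 ≈ -3194.3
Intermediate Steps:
O(N, H) = -1 (O(N, H) = -(-4 + 5) = -1*1 = -1)
x(o, n) = n*o + (-2 + o)/(-1 + n) (x(o, n) = (o - 2)/(n - 1) + o*n = (-2 + o)/(-1 + n) + n*o = n*o + (-2 + o)/(-1 + n))
-10*x(-11, 1 + 6*(-5)) = -10*(-2 - 11 - 11*(1 + 6*(-5))² - 1*(1 + 6*(-5))*(-11))/(-1 + (1 + 6*(-5))) = -10*(-2 - 11 - 11*(1 - 30)² - 1*(1 - 30)*(-11))/(-1 + (1 - 30)) = -10*(-2 - 11 - 11*(-29)² - 1*(-29)*(-11))/(-1 - 29) = -10*(-2 - 11 - 11*841 - 319)/(-30) = -(-1)*(-2 - 11 - 9251 - 319)/3 = -(-1)*(-9583)/3 = -10*9583/30 = -9583/3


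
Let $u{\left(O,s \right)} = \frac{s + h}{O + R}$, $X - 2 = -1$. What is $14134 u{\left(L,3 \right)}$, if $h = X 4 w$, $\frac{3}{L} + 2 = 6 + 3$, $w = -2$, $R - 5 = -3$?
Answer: $- \frac{494690}{17} \approx -29099.0$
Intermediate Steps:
$R = 2$ ($R = 5 - 3 = 2$)
$X = 1$ ($X = 2 - 1 = 1$)
$L = \frac{3}{7}$ ($L = \frac{3}{-2 + \left(6 + 3\right)} = \frac{3}{-2 + 9} = \frac{3}{7} \approx 0.42857$)
$h = -8$ ($h = 1 \cdot 4 \left(-2\right) = 4 \left(-2\right) = -8$)
$u{\left(O,s \right)} = \frac{-8 + s}{2 + O}$ ($u{\left(O,s \right)} = \frac{s - 8}{O + 2} = \frac{-8 + s}{2 + O}$)
$14134 u{\left(L,3 \right)} = 14134 \frac{-8 + 3}{2 + \frac{3}{7}} = 14134 \frac{1}{\frac{17}{7}} \left(-5\right) = 14134 \cdot \frac{7}{17} \left(-5\right) = 14134 \left(- \frac{35}{17}\right) = - \frac{494690}{17}$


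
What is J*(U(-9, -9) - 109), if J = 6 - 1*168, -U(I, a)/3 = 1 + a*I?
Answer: 57510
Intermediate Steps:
U(I, a) = -3 - 3*I*a (U(I, a) = -3*(1 + a*I) = -3*(1 + I*a) = -3 - 3*I*a)
J = -162 (J = 6 - 168 = -162)
J*(U(-9, -9) - 109) = -162*((-3 - 3*(-9)*(-9)) - 109) = -162*((-3 - 243) - 109) = -162*(-246 - 109) = -162*(-355) = 57510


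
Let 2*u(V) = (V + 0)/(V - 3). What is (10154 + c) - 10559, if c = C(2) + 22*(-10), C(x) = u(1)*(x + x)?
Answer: -626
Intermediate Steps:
u(V) = V/(2*(-3 + V)) (u(V) = ((V + 0)/(V - 3))/2 = (V/(-3 + V))/2 = V/(2*(-3 + V)))
C(x) = -x/2 (C(x) = ((½)*1/(-3 + 1))*(x + x) = ((½)*1/(-2))*(2*x) = ((½)*1*(-½))*(2*x) = -x/2)
c = -221 (c = -½*2 + 22*(-10) = -1 - 220 = -221)
(10154 + c) - 10559 = (10154 - 221) - 10559 = 9933 - 10559 = -626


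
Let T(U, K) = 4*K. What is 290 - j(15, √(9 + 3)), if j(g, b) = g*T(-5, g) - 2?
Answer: -608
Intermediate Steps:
j(g, b) = -2 + 4*g² (j(g, b) = g*(4*g) - 2 = 4*g² - 2 = -2 + 4*g²)
290 - j(15, √(9 + 3)) = 290 - (-2 + 4*15²) = 290 - (-2 + 4*225) = 290 - (-2 + 900) = 290 - 1*898 = 290 - 898 = -608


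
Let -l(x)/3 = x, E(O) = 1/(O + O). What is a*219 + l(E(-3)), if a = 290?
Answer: 127021/2 ≈ 63511.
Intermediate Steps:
E(O) = 1/(2*O)
l(x) = -3*x
a*219 + l(E(-3)) = 290*219 - 3/(2*(-3)) = 63510 - 3*(-1)/(2*3) = 63510 - 3*(-⅙) = 63510 + ½ = 127021/2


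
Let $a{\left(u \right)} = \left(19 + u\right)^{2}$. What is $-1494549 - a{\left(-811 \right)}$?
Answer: $-2121813$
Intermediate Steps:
$-1494549 - a{\left(-811 \right)} = -1494549 - \left(19 - 811\right)^{2} = -1494549 - \left(-792\right)^{2} = -1494549 - 627264 = -2121813$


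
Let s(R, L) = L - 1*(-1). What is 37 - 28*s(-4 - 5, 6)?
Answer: -159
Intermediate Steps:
s(R, L) = 1 + L (s(R, L) = L + 1 = 1 + L)
37 - 28*s(-4 - 5, 6) = 37 - 28*(1 + 6) = 37 - 28*7 = 37 - 196 = -159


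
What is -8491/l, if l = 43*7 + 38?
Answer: -8491/339 ≈ -25.047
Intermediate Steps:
l = 339 (l = 301 + 38 = 339)
-8491/l = -8491/339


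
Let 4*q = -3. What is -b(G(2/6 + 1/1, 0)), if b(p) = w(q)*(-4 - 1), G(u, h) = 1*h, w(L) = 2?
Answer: 10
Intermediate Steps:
q = -¾ (q = (¼)*(-3) = -¾ ≈ -0.75000)
G(u, h) = h
b(p) = -10 (b(p) = 2*(-4 - 1) = 2*(-5) = -10)
-b(G(2/6 + 1/1, 0)) = -1*(-10) = 10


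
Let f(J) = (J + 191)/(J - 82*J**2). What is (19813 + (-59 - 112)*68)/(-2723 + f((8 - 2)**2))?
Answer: -766116/254873 ≈ -3.0059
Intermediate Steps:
f(J) = (191 + J)/(J - 82*J**2)
(19813 + (-59 - 112)*68)/(-2723 + f((8 - 2)**2)) = (19813 + (-59 - 112)*68)/(-2723 + (-191 - (8 - 2)**2)/(((8 - 2)**2)*(-1 + 82*(8 - 2)**2))) = (19813 - 171*68)/(-2723 + (-191 - 1*6**2)/((6**2)*(-1 + 82*6**2))) = (19813 - 11628)/(-2723 + (-191 - 1*36)/(36*(-1 + 82*36))) = 8185/(-2723 + (-191 - 36)/(36*(-1 + 2952))) = 8185/(-2723 + (1/36)*(-227)/2951) = 8185/(-2723 + (1/36)*(1/2951)*(-227)) = 8185/(-2723 - 1/468) = 8185/(-1274365/468) = 8185*(-468/1274365) = -766116/254873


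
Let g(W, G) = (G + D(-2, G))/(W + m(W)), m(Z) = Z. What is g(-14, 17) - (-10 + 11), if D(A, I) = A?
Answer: -43/28 ≈ -1.5357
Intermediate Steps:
g(W, G) = (-2 + G)/(2*W) (g(W, G) = (G - 2)/(W + W) = (-2 + G)/((2*W)) = (-2 + G)*(1/(2*W)) = (-2 + G)/(2*W))
g(-14, 17) - (-10 + 11) = (½)*(-2 + 17)/(-14) - (-10 + 11) = (½)*(-1/14)*15 - 1*1 = -15/28 - 1 = -43/28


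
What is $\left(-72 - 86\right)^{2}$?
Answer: $24964$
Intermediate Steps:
$\left(-72 - 86\right)^{2} = \left(-158\right)^{2} = 24964$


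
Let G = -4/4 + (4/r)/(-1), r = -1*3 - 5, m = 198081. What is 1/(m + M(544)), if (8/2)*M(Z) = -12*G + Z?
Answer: 2/396437 ≈ 5.0449e-6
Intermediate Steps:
r = -8 (r = -3 - 5 = -8)
G = -1/2 (G = -4/4 + (4/(-8))/(-1) = -4*1/4 + (4*(-1/8))*(-1) = -1 - 1/2*(-1) = -1 + 1/2 = -1/2 ≈ -0.50000)
M(Z) = 3/2 + Z/4 (M(Z) = (-12*(-1/2) + Z)/4 = (6 + Z)/4 = 3/2 + Z/4)
1/(m + M(544)) = 1/(198081 + (3/2 + (1/4)*544)) = 1/(198081 + (3/2 + 136)) = 1/(198081 + 275/2) = 1/(396437/2) = 2/396437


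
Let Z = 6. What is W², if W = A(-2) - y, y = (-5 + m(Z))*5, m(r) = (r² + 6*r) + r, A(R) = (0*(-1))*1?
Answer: 133225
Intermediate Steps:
A(R) = 0 (A(R) = 0*1 = 0)
m(r) = r² + 7*r
y = 365 (y = (-5 + 6*(7 + 6))*5 = (-5 + 6*13)*5 = (-5 + 78)*5 = 73*5 = 365)
W = -365 (W = 0 - 1*365 = 0 - 365 = -365)
W² = (-365)² = 133225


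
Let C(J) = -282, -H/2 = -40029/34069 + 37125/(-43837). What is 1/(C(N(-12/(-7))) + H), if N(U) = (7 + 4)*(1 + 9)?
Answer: -1493482753/415123010550 ≈ -0.0035977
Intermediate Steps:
N(U) = 110 (N(U) = 11*10 = 110)
H = 6039125796/1493482753 (H = -2*(-40029/34069 + 37125/(-43837)) = -2*(-40029*1/34069 + 37125*(-1/43837)) = -2*(-40029/34069 - 37125/43837) = -2*(-3019562898/1493482753) = 6039125796/1493482753 ≈ 4.0437)
1/(C(N(-12/(-7))) + H) = 1/(-282 + 6039125796/1493482753) = 1/(-415123010550/1493482753) = -1493482753/415123010550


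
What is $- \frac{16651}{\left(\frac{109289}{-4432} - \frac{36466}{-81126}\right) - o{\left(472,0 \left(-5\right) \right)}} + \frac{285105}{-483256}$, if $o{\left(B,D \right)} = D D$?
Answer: $\frac{1445355592554616341}{2103265931582056} \approx 687.2$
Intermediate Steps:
$o{\left(B,D \right)} = D^{2}$
$- \frac{16651}{\left(\frac{109289}{-4432} - \frac{36466}{-81126}\right) - o{\left(472,0 \left(-5\right) \right)}} + \frac{285105}{-483256} = - \frac{16651}{\left(\frac{109289}{-4432} - \frac{36466}{-81126}\right) - \left(0 \left(-5\right)\right)^{2}} + \frac{285105}{-483256} = - \frac{16651}{\left(109289 \left(- \frac{1}{4432}\right) - - \frac{18233}{40563}\right) - 0^{2}} + 285105 \left(- \frac{1}{483256}\right) = - \frac{16651}{\left(- \frac{109289}{4432} + \frac{18233}{40563}\right) - 0} - \frac{285105}{483256} = - \frac{16651}{- \frac{4352281051}{179775216} + 0} - \frac{285105}{483256} = - \frac{16651}{- \frac{4352281051}{179775216}} - \frac{285105}{483256} = \left(-16651\right) \left(- \frac{179775216}{4352281051}\right) - \frac{285105}{483256} = \frac{2993437121616}{4352281051} - \frac{285105}{483256} = \frac{1445355592554616341}{2103265931582056}$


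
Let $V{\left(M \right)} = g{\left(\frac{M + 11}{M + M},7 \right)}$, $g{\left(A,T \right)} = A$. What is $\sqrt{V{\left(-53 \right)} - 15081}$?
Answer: $\frac{6 i \sqrt{1176706}}{53} \approx 122.8 i$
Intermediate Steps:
$V{\left(M \right)} = \frac{11 + M}{2 M}$ ($V{\left(M \right)} = \frac{M + 11}{M + M} = \frac{11 + M}{2 M}$)
$\sqrt{V{\left(-53 \right)} - 15081} = \sqrt{\frac{11 - 53}{2 \left(-53\right)} - 15081} = \sqrt{\frac{1}{2} \left(- \frac{1}{53}\right) \left(-42\right) - 15081} = \sqrt{\frac{21}{53} - 15081} = \sqrt{- \frac{799272}{53}} = \frac{6 i \sqrt{1176706}}{53}$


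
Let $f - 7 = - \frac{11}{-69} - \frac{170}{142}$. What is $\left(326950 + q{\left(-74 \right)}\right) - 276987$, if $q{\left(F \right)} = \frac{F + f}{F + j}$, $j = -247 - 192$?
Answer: $\frac{6608773442}{132273} \approx 49963.0$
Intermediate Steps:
$f = \frac{29209}{4899}$ ($f = 7 - \left(- \frac{11}{69} + \frac{85}{71}\right) = 7 - \frac{5084}{4899} = \frac{29209}{4899} \approx 5.9622$)
$j = -439$ ($j = -247 - 192 = -439$)
$q{\left(F \right)} = \frac{\frac{29209}{4899} + F}{-439 + F}$ ($q{\left(F \right)} = \frac{F + \frac{29209}{4899}}{F - 439} = \frac{\frac{29209}{4899} + F}{-439 + F}$)
$\left(326950 + q{\left(-74 \right)}\right) - 276987 = \left(326950 + \frac{\frac{29209}{4899} - 74}{-439 - 74}\right) - 276987 = \left(326950 + \frac{1}{-513} \left(- \frac{333317}{4899}\right)\right) - 276987 = \left(326950 - - \frac{17543}{132273}\right) - 276987 = \left(326950 + \frac{17543}{132273}\right) - 276987 = \frac{43246674893}{132273} - 276987 = \frac{6608773442}{132273}$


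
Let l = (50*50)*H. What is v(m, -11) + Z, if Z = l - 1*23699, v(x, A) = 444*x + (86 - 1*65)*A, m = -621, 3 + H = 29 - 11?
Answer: -262154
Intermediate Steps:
H = 15 (H = -3 + (29 - 11) = -3 + 18 = 15)
l = 37500 (l = (50*50)*15 = 2500*15 = 37500)
v(x, A) = 21*A + 444*x (v(x, A) = 444*x + (86 - 65)*A = 444*x + 21*A = 21*A + 444*x)
Z = 13801 (Z = 37500 - 1*23699 = 37500 - 23699 = 13801)
v(m, -11) + Z = (21*(-11) + 444*(-621)) + 13801 = (-231 - 275724) + 13801 = -275955 + 13801 = -262154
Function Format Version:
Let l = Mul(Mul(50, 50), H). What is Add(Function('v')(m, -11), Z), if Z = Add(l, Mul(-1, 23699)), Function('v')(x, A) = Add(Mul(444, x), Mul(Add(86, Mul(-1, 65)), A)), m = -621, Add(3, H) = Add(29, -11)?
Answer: -262154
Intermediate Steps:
H = 15 (H = Add(-3, Add(29, -11)) = Add(-3, 18) = 15)
l = 37500 (l = Mul(Mul(50, 50), 15) = Mul(2500, 15) = 37500)
Function('v')(x, A) = Add(Mul(21, A), Mul(444, x)) (Function('v')(x, A) = Add(Mul(444, x), Mul(Add(86, -65), A)) = Add(Mul(444, x), Mul(21, A)) = Add(Mul(21, A), Mul(444, x)))
Z = 13801 (Z = Add(37500, Mul(-1, 23699)) = Add(37500, -23699) = 13801)
Add(Function('v')(m, -11), Z) = Add(Add(Mul(21, -11), Mul(444, -621)), 13801) = Add(Add(-231, -275724), 13801) = Add(-275955, 13801) = -262154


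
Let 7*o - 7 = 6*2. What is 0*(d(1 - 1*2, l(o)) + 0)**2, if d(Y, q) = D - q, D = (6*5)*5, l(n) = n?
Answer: 0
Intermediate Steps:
o = 19/7 (o = 1 + (6*2)/7 = 1 + (1/7)*12 = 1 + 12/7 = 19/7 ≈ 2.7143)
D = 150 (D = 30*5 = 150)
d(Y, q) = 150 - q
0*(d(1 - 1*2, l(o)) + 0)**2 = 0*((150 - 1*19/7) + 0)**2 = 0*((150 - 19/7) + 0)**2 = 0*(1031/7 + 0)**2 = 0*(1031/7)**2 = 0*(1062961/49) = 0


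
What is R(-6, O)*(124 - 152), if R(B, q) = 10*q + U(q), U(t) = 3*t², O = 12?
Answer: -15456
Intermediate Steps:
R(B, q) = 3*q² + 10*q (R(B, q) = 10*q + 3*q² = 3*q² + 10*q)
R(-6, O)*(124 - 152) = (12*(10 + 3*12))*(124 - 152) = (12*(10 + 36))*(-28) = (12*46)*(-28) = 552*(-28) = -15456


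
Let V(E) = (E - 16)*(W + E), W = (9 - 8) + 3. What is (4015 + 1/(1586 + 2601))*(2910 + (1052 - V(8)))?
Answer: 68218250748/4187 ≈ 1.6293e+7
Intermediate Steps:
W = 4 (W = 1 + 3 = 4)
V(E) = (-16 + E)*(4 + E) (V(E) = (E - 16)*(4 + E) = (-16 + E)*(4 + E))
(4015 + 1/(1586 + 2601))*(2910 + (1052 - V(8))) = (4015 + 1/(1586 + 2601))*(2910 + (1052 - (-64 + 8² - 12*8))) = (4015 + 1/4187)*(2910 + (1052 - (-64 + 64 - 96))) = (4015 + 1/4187)*(2910 + (1052 - 1*(-96))) = 16810806*(2910 + (1052 + 96))/4187 = 16810806*(2910 + 1148)/4187 = (16810806/4187)*4058 = 68218250748/4187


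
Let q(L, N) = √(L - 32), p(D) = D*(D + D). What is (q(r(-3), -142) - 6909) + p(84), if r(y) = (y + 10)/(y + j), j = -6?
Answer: 7203 + I*√295/3 ≈ 7203.0 + 5.7252*I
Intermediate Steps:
r(y) = (10 + y)/(-6 + y) (r(y) = (y + 10)/(y - 6) = (10 + y)/(-6 + y))
p(D) = 2*D² (p(D) = D*(2*D) = 2*D²)
q(L, N) = √(-32 + L)
(q(r(-3), -142) - 6909) + p(84) = (√(-32 + (10 - 3)/(-6 - 3)) - 6909) + 2*84² = (√(-32 + 7/(-9)) - 6909) + 2*7056 = (√(-32 - ⅑*7) - 6909) + 14112 = (√(-32 - 7/9) - 6909) + 14112 = (√(-295/9) - 6909) + 14112 = (I*√295/3 - 6909) + 14112 = (-6909 + I*√295/3) + 14112 = 7203 + I*√295/3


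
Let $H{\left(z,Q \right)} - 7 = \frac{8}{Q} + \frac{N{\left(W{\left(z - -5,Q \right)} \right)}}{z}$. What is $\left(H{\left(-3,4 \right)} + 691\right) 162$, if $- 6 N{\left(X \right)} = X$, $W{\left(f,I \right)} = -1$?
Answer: $113391$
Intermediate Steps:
$N{\left(X \right)} = - \frac{X}{6}$
$H{\left(z,Q \right)} = 7 + \frac{8}{Q} + \frac{1}{6 z}$ ($H{\left(z,Q \right)} = 7 + \left(\frac{8}{Q} + \frac{\left(- \frac{1}{6}\right) \left(-1\right)}{z}\right) = 7 + \left(\frac{8}{Q} + \frac{1}{6 z}\right) = 7 + \frac{8}{Q} + \frac{1}{6 z}$)
$\left(H{\left(-3,4 \right)} + 691\right) 162 = \left(\left(7 + \frac{8}{4} + \frac{1}{6 \left(-3\right)}\right) + 691\right) 162 = \left(\left(7 + 8 \cdot \frac{1}{4} + \frac{1}{6} \left(- \frac{1}{3}\right)\right) + 691\right) 162 = \left(\left(7 + 2 - \frac{1}{18}\right) + 691\right) 162 = \left(\frac{161}{18} + 691\right) 162 = \frac{12599}{18} \cdot 162 = 113391$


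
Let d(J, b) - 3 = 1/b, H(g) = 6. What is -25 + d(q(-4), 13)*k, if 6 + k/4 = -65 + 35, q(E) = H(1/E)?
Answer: -6085/13 ≈ -468.08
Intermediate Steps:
q(E) = 6
k = -144 (k = -24 + 4*(-65 + 35) = -24 + 4*(-30) = -24 - 120 = -144)
d(J, b) = 3 + 1/b
-25 + d(q(-4), 13)*k = -25 + (3 + 1/13)*(-144) = -25 + (40/13)*(-144) = -25 - 5760/13 = -6085/13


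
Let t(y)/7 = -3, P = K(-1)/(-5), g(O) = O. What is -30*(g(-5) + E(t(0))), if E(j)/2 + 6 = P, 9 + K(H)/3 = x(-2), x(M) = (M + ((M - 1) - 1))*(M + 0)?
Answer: 618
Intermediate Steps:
x(M) = M*(-2 + 2*M) (x(M) = (M + ((-1 + M) - 1))*M = (M + (-2 + M))*M = (-2 + 2*M)*M = M*(-2 + 2*M))
K(H) = 9 (K(H) = -27 + 3*(2*(-2)*(-1 - 2)) = -27 + 3*(2*(-2)*(-3)) = -27 + 3*12 = -27 + 36 = 9)
P = -9/5 (P = 9/(-5) = 9*(-⅕) = -9/5 ≈ -1.8000)
t(y) = -21 (t(y) = 7*(-3) = -21)
E(j) = -78/5 (E(j) = -12 + 2*(-9/5) = -12 - 18/5 = -78/5)
-30*(g(-5) + E(t(0))) = -30*(-5 - 78/5) = -30*(-103/5) = 618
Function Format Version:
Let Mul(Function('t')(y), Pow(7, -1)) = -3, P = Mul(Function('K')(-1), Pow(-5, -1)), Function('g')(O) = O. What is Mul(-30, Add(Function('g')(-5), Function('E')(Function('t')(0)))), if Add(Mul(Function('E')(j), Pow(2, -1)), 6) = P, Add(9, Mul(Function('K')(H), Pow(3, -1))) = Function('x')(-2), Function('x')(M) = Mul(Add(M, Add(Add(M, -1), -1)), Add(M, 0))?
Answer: 618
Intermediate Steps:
Function('x')(M) = Mul(M, Add(-2, Mul(2, M))) (Function('x')(M) = Mul(Add(M, Add(Add(-1, M), -1)), M) = Mul(Add(M, Add(-2, M)), M) = Mul(Add(-2, Mul(2, M)), M) = Mul(M, Add(-2, Mul(2, M))))
Function('K')(H) = 9 (Function('K')(H) = Add(-27, Mul(3, Mul(2, -2, Add(-1, -2)))) = Add(-27, Mul(3, Mul(2, -2, -3))) = Add(-27, Mul(3, 12)) = Add(-27, 36) = 9)
P = Rational(-9, 5) (P = Mul(9, Pow(-5, -1)) = Mul(9, Rational(-1, 5)) = Rational(-9, 5) ≈ -1.8000)
Function('t')(y) = -21 (Function('t')(y) = Mul(7, -3) = -21)
Function('E')(j) = Rational(-78, 5) (Function('E')(j) = Add(-12, Mul(2, Rational(-9, 5))) = Add(-12, Rational(-18, 5)) = Rational(-78, 5))
Mul(-30, Add(Function('g')(-5), Function('E')(Function('t')(0)))) = Mul(-30, Add(-5, Rational(-78, 5))) = Mul(-30, Rational(-103, 5)) = 618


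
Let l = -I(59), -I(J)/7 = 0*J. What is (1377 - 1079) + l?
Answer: 298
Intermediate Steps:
I(J) = 0 (I(J) = -0*J = -7*0 = 0)
l = 0 (l = -1*0 = 0)
(1377 - 1079) + l = (1377 - 1079) + 0 = 298 + 0 = 298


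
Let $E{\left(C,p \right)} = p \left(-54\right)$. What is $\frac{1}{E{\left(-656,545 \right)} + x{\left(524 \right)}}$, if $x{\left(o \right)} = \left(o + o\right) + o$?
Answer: $- \frac{1}{27858} \approx -3.5896 \cdot 10^{-5}$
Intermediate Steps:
$x{\left(o \right)} = 3 o$ ($x{\left(o \right)} = 2 o + o = 3 o$)
$E{\left(C,p \right)} = - 54 p$
$\frac{1}{E{\left(-656,545 \right)} + x{\left(524 \right)}} = \frac{1}{\left(-54\right) 545 + 3 \cdot 524} = \frac{1}{-29430 + 1572} = \frac{1}{-27858} = - \frac{1}{27858}$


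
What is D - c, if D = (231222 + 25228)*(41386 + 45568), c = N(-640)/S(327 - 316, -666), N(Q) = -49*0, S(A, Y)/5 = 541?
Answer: 22299353300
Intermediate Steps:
S(A, Y) = 2705 (S(A, Y) = 5*541 = 2705)
N(Q) = 0
c = 0 (c = 0/2705 = 0*(1/2705) = 0)
D = 22299353300 (D = 256450*86954 = 22299353300)
D - c = 22299353300 - 1*0 = 22299353300 + 0 = 22299353300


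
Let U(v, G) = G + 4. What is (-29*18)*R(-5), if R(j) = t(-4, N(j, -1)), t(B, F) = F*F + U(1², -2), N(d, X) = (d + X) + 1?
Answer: -14094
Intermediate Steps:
N(d, X) = 1 + X + d (N(d, X) = (X + d) + 1 = 1 + X + d)
U(v, G) = 4 + G
t(B, F) = 2 + F² (t(B, F) = F*F + (4 - 2) = F² + 2 = 2 + F²)
R(j) = 2 + j² (R(j) = 2 + (1 - 1 + j)² = 2 + j²)
(-29*18)*R(-5) = (-29*18)*(2 + (-5)²) = -522*(2 + 25) = -522*27 = -14094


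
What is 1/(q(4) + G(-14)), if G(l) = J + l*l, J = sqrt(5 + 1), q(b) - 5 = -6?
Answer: 65/12673 - sqrt(6)/38019 ≈ 0.0050646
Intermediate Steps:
q(b) = -1 (q(b) = 5 - 6 = -1)
J = sqrt(6) ≈ 2.4495
G(l) = sqrt(6) + l**2 (G(l) = sqrt(6) + l*l = sqrt(6) + l**2)
1/(q(4) + G(-14)) = 1/(-1 + (sqrt(6) + (-14)**2)) = 1/(-1 + (sqrt(6) + 196)) = 1/(-1 + (196 + sqrt(6))) = 1/(195 + sqrt(6))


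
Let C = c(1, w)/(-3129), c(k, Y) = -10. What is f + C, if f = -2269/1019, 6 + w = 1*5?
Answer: -7089511/3188451 ≈ -2.2235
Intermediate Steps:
w = -1 (w = -6 + 1*5 = -6 + 5 = -1)
f = -2269/1019 (f = -2269*1/1019 = -2269/1019 ≈ -2.2267)
C = 10/3129 (C = -10/(-3129) = -10*(-1/3129) = 10/3129 ≈ 0.0031959)
f + C = -2269/1019 + 10/3129 = -7089511/3188451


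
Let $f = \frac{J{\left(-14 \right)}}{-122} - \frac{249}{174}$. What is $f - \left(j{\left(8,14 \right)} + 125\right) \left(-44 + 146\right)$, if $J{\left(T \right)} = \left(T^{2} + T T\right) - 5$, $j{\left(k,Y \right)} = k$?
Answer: $- \frac{24006397}{1769} \approx -13571.0$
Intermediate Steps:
$J{\left(T \right)} = -5 + 2 T^{2}$ ($J{\left(T \right)} = \left(T^{2} + T^{2}\right) - 5 = 2 T^{2} - 5 = -5 + 2 T^{2}$)
$f = - \frac{8143}{1769}$ ($f = \frac{-5 + 2 \left(-14\right)^{2}}{-122} - \frac{249}{174} = \left(-5 + 2 \cdot 196\right) \left(- \frac{1}{122}\right) - \frac{83}{58} = \left(-5 + 392\right) \left(- \frac{1}{122}\right) - \frac{83}{58} = 387 \left(- \frac{1}{122}\right) - \frac{83}{58} = - \frac{387}{122} - \frac{83}{58} = - \frac{8143}{1769} \approx -4.6032$)
$f - \left(j{\left(8,14 \right)} + 125\right) \left(-44 + 146\right) = - \frac{8143}{1769} - \left(8 + 125\right) \left(-44 + 146\right) = - \frac{8143}{1769} - 133 \cdot 102 = - \frac{8143}{1769} - 13566 = - \frac{24006397}{1769}$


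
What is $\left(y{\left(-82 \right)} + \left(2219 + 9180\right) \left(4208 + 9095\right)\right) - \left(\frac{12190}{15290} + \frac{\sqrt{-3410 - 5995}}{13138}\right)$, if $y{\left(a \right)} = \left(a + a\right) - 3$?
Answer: $\frac{231858674951}{1529} - \frac{3 i \sqrt{1045}}{13138} \approx 1.5164 \cdot 10^{8} - 0.0073816 i$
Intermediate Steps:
$y{\left(a \right)} = -3 + 2 a$ ($y{\left(a \right)} = 2 a - 3 = -3 + 2 a$)
$\left(y{\left(-82 \right)} + \left(2219 + 9180\right) \left(4208 + 9095\right)\right) - \left(\frac{12190}{15290} + \frac{\sqrt{-3410 - 5995}}{13138}\right) = \left(\left(-3 + 2 \left(-82\right)\right) + \left(2219 + 9180\right) \left(4208 + 9095\right)\right) - \left(\frac{12190}{15290} + \frac{\sqrt{-3410 - 5995}}{13138}\right) = \left(\left(-3 - 164\right) + 11399 \cdot 13303\right) - \left(12190 \cdot \frac{1}{15290} + \sqrt{-9405} \cdot \frac{1}{13138}\right) = \left(-167 + 151640897\right) - \left(\frac{1219}{1529} + 3 i \sqrt{1045} \cdot \frac{1}{13138}\right) = 151640730 - \left(\frac{1219}{1529} + \frac{3 i \sqrt{1045}}{13138}\right) = \frac{231858674951}{1529} - \frac{3 i \sqrt{1045}}{13138}$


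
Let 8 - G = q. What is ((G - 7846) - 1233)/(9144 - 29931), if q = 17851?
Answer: 8974/6929 ≈ 1.2951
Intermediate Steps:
G = -17843 (G = 8 - 1*17851 = 8 - 17851 = -17843)
((G - 7846) - 1233)/(9144 - 29931) = ((-17843 - 7846) - 1233)/(9144 - 29931) = (-25689 - 1233)/(-20787) = -26922*(-1/20787) = 8974/6929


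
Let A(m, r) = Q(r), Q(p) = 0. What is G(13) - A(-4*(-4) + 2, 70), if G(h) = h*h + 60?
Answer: 229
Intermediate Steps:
G(h) = 60 + h**2 (G(h) = h**2 + 60 = 60 + h**2)
A(m, r) = 0
G(13) - A(-4*(-4) + 2, 70) = (60 + 13**2) - 1*0 = (60 + 169) + 0 = 229 + 0 = 229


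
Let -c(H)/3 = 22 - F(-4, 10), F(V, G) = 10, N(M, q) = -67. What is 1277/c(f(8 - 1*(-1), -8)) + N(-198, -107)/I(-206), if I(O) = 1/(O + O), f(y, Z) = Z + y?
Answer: 992467/36 ≈ 27569.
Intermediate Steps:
I(O) = 1/(2*O)
c(H) = -36 (c(H) = -3*(22 - 1*10) = -3*(22 - 10) = -3*12 = -36)
1277/c(f(8 - 1*(-1), -8)) + N(-198, -107)/I(-206) = 1277/(-36) - 67/((½)/(-206)) = 1277*(-1/36) - 67/((½)*(-1/206)) = -1277/36 - 67/(-1/412) = -1277/36 - 67*(-412) = -1277/36 + 27604 = 992467/36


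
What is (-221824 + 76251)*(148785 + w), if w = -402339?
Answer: 36910616442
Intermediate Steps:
(-221824 + 76251)*(148785 + w) = (-221824 + 76251)*(148785 - 402339) = -145573*(-253554) = 36910616442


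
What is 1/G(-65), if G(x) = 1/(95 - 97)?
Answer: -2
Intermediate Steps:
G(x) = -½ (G(x) = 1/(-2) = -½)
1/G(-65) = 1/(-½) = -2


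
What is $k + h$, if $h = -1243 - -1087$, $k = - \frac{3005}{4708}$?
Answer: $- \frac{737453}{4708} \approx -156.64$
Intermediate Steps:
$k = - \frac{3005}{4708}$ ($k = \left(-3005\right) \frac{1}{4708} = - \frac{3005}{4708} \approx -0.63828$)
$h = -156$ ($h = -1243 + 1087 = -156$)
$k + h = - \frac{3005}{4708} - 156 = - \frac{737453}{4708}$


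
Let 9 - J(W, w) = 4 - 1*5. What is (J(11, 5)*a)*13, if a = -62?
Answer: -8060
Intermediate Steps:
J(W, w) = 10 (J(W, w) = 9 - (4 - 1*5) = 9 - (4 - 5) = 9 - 1*(-1) = 9 + 1 = 10)
(J(11, 5)*a)*13 = (10*(-62))*13 = -620*13 = -8060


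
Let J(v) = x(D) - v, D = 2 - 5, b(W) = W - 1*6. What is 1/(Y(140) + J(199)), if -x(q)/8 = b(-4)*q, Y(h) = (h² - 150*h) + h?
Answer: -1/1699 ≈ -0.00058858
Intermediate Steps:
b(W) = -6 + W (b(W) = W - 6 = -6 + W)
D = -3
Y(h) = h² - 149*h
x(q) = 80*q (x(q) = -8*(-6 - 4)*q = -(-80)*q = 80*q)
J(v) = -240 - v (J(v) = 80*(-3) - v = -240 - v)
1/(Y(140) + J(199)) = 1/(140*(-149 + 140) + (-240 - 1*199)) = 1/(140*(-9) + (-240 - 199)) = 1/(-1260 - 439) = 1/(-1699) = -1/1699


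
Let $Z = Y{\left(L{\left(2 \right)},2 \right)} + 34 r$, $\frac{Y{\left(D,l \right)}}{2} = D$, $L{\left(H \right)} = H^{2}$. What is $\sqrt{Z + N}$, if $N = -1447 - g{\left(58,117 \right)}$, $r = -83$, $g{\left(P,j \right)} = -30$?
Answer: $i \sqrt{4231} \approx 65.046 i$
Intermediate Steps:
$Y{\left(D,l \right)} = 2 D$
$N = -1417$ ($N = -1447 - -30 = -1447 + 30 = -1417$)
$Z = -2814$ ($Z = 2 \cdot 2^{2} + 34 \left(-83\right) = 2 \cdot 4 - 2822 = 8 - 2822 = -2814$)
$\sqrt{Z + N} = \sqrt{-2814 - 1417} = \sqrt{-4231} = i \sqrt{4231}$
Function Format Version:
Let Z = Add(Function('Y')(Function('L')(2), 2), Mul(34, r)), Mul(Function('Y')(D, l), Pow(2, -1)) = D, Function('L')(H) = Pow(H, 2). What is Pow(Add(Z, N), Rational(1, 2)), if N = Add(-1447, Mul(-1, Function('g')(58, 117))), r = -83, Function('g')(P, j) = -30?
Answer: Mul(I, Pow(4231, Rational(1, 2))) ≈ Mul(65.046, I)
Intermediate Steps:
Function('Y')(D, l) = Mul(2, D)
N = -1417 (N = Add(-1447, Mul(-1, -30)) = Add(-1447, 30) = -1417)
Z = -2814 (Z = Add(Mul(2, Pow(2, 2)), Mul(34, -83)) = Add(Mul(2, 4), -2822) = Add(8, -2822) = -2814)
Pow(Add(Z, N), Rational(1, 2)) = Pow(Add(-2814, -1417), Rational(1, 2)) = Pow(-4231, Rational(1, 2)) = Mul(I, Pow(4231, Rational(1, 2)))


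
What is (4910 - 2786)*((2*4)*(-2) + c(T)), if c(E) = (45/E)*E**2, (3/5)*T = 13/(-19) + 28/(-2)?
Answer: -45090396/19 ≈ -2.3732e+6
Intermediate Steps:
T = -465/19 (T = 5*(13/(-19) + 28/(-2))/3 = 5*(13*(-1/19) + 28*(-1/2))/3 = 5*(-13/19 - 14)/3 = (5/3)*(-279/19) = -465/19 ≈ -24.474)
c(E) = 45*E
(4910 - 2786)*((2*4)*(-2) + c(T)) = (4910 - 2786)*((2*4)*(-2) + 45*(-465/19)) = 2124*(8*(-2) - 20925/19) = 2124*(-16 - 20925/19) = 2124*(-21229/19) = -45090396/19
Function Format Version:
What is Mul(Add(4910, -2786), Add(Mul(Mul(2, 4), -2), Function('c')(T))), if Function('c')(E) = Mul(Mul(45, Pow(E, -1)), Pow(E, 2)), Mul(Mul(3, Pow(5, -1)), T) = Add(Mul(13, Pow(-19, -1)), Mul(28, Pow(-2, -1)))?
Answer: Rational(-45090396, 19) ≈ -2.3732e+6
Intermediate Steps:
T = Rational(-465, 19) (T = Mul(Rational(5, 3), Add(Mul(13, Pow(-19, -1)), Mul(28, Pow(-2, -1)))) = Mul(Rational(5, 3), Add(Mul(13, Rational(-1, 19)), Mul(28, Rational(-1, 2)))) = Mul(Rational(5, 3), Add(Rational(-13, 19), -14)) = Mul(Rational(5, 3), Rational(-279, 19)) = Rational(-465, 19) ≈ -24.474)
Function('c')(E) = Mul(45, E)
Mul(Add(4910, -2786), Add(Mul(Mul(2, 4), -2), Function('c')(T))) = Mul(Add(4910, -2786), Add(Mul(Mul(2, 4), -2), Mul(45, Rational(-465, 19)))) = Mul(2124, Add(Mul(8, -2), Rational(-20925, 19))) = Mul(2124, Add(-16, Rational(-20925, 19))) = Mul(2124, Rational(-21229, 19)) = Rational(-45090396, 19)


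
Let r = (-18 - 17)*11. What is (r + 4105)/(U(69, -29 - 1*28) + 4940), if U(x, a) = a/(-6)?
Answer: 7440/9899 ≈ 0.75159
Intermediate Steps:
U(x, a) = -a/6 (U(x, a) = a*(-⅙) = -a/6)
r = -385 (r = -35*11 = -385)
(r + 4105)/(U(69, -29 - 1*28) + 4940) = (-385 + 4105)/(-(-29 - 1*28)/6 + 4940) = 3720/(-(-29 - 28)/6 + 4940) = 3720/(-⅙*(-57) + 4940) = 3720/(19/2 + 4940) = 3720/(9899/2) = 3720*(2/9899) = 7440/9899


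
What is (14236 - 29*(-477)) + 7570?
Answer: 35639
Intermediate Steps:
(14236 - 29*(-477)) + 7570 = (14236 + 13833) + 7570 = 28069 + 7570 = 35639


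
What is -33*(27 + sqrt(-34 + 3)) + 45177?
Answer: 44286 - 33*I*sqrt(31) ≈ 44286.0 - 183.74*I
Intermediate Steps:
-33*(27 + sqrt(-34 + 3)) + 45177 = -33*(27 + sqrt(-31)) + 45177 = -33*(27 + I*sqrt(31)) + 45177 = (-891 - 33*I*sqrt(31)) + 45177 = 44286 - 33*I*sqrt(31)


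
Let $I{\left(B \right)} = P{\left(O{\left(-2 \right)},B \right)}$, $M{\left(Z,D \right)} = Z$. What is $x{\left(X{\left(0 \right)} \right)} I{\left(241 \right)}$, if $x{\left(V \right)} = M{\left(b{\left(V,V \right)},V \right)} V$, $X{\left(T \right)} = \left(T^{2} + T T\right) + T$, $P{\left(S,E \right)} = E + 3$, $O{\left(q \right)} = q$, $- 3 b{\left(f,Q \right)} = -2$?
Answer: $0$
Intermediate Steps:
$b{\left(f,Q \right)} = \frac{2}{3}$ ($b{\left(f,Q \right)} = \left(- \frac{1}{3}\right) \left(-2\right) = \frac{2}{3}$)
$P{\left(S,E \right)} = 3 + E$
$I{\left(B \right)} = 3 + B$
$X{\left(T \right)} = T + 2 T^{2}$ ($X{\left(T \right)} = \left(T^{2} + T^{2}\right) + T = 2 T^{2} + T = T + 2 T^{2}$)
$x{\left(V \right)} = \frac{2 V}{3}$
$x{\left(X{\left(0 \right)} \right)} I{\left(241 \right)} = \frac{2 \cdot 0 \left(1 + 2 \cdot 0\right)}{3} \left(3 + 241\right) = \frac{2 \cdot 0 \left(1 + 0\right)}{3} \cdot 244 = \frac{2 \cdot 0 \cdot 1}{3} \cdot 244 = \frac{2}{3} \cdot 0 \cdot 244 = 0 \cdot 244 = 0$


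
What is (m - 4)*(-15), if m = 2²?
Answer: 0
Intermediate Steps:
m = 4
(m - 4)*(-15) = (4 - 4)*(-15) = 0*(-15) = 0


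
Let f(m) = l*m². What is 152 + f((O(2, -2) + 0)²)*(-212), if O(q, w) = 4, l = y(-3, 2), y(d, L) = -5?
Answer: 271512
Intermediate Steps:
l = -5
f(m) = -5*m²
152 + f((O(2, -2) + 0)²)*(-212) = 152 - 5*(4 + 0)⁴*(-212) = 152 - 5*(4²)²*(-212) = 152 - 5*16²*(-212) = 152 - 5*256*(-212) = 152 - 1280*(-212) = 152 + 271360 = 271512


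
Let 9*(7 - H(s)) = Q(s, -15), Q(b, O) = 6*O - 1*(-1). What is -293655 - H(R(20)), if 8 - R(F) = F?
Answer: -2643047/9 ≈ -2.9367e+5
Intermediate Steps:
R(F) = 8 - F
Q(b, O) = 1 + 6*O (Q(b, O) = 6*O + 1 = 1 + 6*O)
H(s) = 152/9 (H(s) = 7 - (1 + 6*(-15))/9 = 7 - (1 - 90)/9 = 7 - 1/9*(-89) = 7 + 89/9 = 152/9)
-293655 - H(R(20)) = -293655 - 1*152/9 = -293655 - 152/9 = -2643047/9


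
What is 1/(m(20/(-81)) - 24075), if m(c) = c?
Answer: -81/1950095 ≈ -4.1536e-5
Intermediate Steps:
1/(m(20/(-81)) - 24075) = 1/(20/(-81) - 24075) = 1/(20*(-1/81) - 24075) = 1/(-20/81 - 24075) = 1/(-1950095/81) = -81/1950095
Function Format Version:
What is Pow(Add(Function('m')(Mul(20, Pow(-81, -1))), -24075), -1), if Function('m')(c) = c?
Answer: Rational(-81, 1950095) ≈ -4.1536e-5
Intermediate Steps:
Pow(Add(Function('m')(Mul(20, Pow(-81, -1))), -24075), -1) = Pow(Add(Mul(20, Pow(-81, -1)), -24075), -1) = Pow(Add(Mul(20, Rational(-1, 81)), -24075), -1) = Pow(Add(Rational(-20, 81), -24075), -1) = Pow(Rational(-1950095, 81), -1) = Rational(-81, 1950095)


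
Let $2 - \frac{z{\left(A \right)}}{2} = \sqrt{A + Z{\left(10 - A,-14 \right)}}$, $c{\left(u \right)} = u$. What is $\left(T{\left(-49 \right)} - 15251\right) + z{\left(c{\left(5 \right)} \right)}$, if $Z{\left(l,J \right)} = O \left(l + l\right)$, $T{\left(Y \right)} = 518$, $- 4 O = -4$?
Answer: $-14729 - 2 \sqrt{15} \approx -14737.0$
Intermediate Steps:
$O = 1$ ($O = \left(- \frac{1}{4}\right) \left(-4\right) = 1$)
$Z{\left(l,J \right)} = 2 l$ ($Z{\left(l,J \right)} = 1 \left(l + l\right) = 1 \cdot 2 l = 2 l$)
$z{\left(A \right)} = 4 - 2 \sqrt{20 - A}$ ($z{\left(A \right)} = 4 - 2 \sqrt{A + 2 \left(10 - A\right)} = 4 - 2 \sqrt{A - \left(-20 + 2 A\right)} = 4 - 2 \sqrt{20 - A}$)
$\left(T{\left(-49 \right)} - 15251\right) + z{\left(c{\left(5 \right)} \right)} = \left(518 - 15251\right) + \left(4 - 2 \sqrt{20 - 5}\right) = -14733 + \left(4 - 2 \sqrt{20 - 5}\right) = -14733 + \left(4 - 2 \sqrt{15}\right) = -14729 - 2 \sqrt{15}$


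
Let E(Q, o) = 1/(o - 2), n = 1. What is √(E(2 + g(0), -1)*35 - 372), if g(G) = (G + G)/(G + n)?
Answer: I*√3453/3 ≈ 19.587*I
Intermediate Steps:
g(G) = 2*G/(1 + G) (g(G) = (G + G)/(G + 1) = (2*G)/(1 + G) = 2*G/(1 + G))
E(Q, o) = 1/(-2 + o)
√(E(2 + g(0), -1)*35 - 372) = √(35/(-2 - 1) - 372) = √(35/(-3) - 372) = √(-⅓*35 - 372) = √(-35/3 - 372) = √(-1151/3) = I*√3453/3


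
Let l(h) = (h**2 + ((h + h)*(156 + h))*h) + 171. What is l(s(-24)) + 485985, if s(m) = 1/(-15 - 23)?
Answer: 6669090981/13718 ≈ 4.8616e+5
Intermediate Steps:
s(m) = -1/38 (s(m) = 1/(-38) = -1/38)
l(h) = 171 + h**2 + 2*h**2*(156 + h) (l(h) = (h**2 + ((2*h)*(156 + h))*h) + 171 = (h**2 + (2*h*(156 + h))*h) + 171 = (h**2 + 2*h**2*(156 + h)) + 171 = 171 + h**2 + 2*h**2*(156 + h))
l(s(-24)) + 485985 = (171 + 2*(-1/38)**3 + 313*(-1/38)**2) + 485985 = (171 + 2*(-1/54872) + 313*(1/1444)) + 485985 = (171 - 1/27436 + 313/1444) + 485985 = 2348751/13718 + 485985 = 6669090981/13718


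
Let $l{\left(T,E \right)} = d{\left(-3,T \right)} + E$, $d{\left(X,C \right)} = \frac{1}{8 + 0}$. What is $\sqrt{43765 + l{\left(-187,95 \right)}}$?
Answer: $\frac{\sqrt{701762}}{4} \approx 209.43$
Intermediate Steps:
$d{\left(X,C \right)} = \frac{1}{8}$
$l{\left(T,E \right)} = \frac{1}{8} + E$
$\sqrt{43765 + l{\left(-187,95 \right)}} = \sqrt{43765 + \left(\frac{1}{8} + 95\right)} = \sqrt{43765 + \frac{761}{8}} = \sqrt{\frac{350881}{8}} = \frac{\sqrt{701762}}{4}$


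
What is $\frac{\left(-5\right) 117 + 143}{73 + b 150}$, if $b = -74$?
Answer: $\frac{442}{11027} \approx 0.040083$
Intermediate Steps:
$\frac{\left(-5\right) 117 + 143}{73 + b 150} = \frac{\left(-5\right) 117 + 143}{73 - 11100} = \frac{-585 + 143}{73 - 11100} = - \frac{442}{-11027} = \left(-442\right) \left(- \frac{1}{11027}\right) = \frac{442}{11027}$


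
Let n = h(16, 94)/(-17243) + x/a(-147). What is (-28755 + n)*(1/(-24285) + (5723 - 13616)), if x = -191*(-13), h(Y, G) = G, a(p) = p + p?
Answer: 2794997107918915279/12311139897 ≈ 2.2703e+8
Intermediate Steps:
a(p) = 2*p
x = 2483
n = -42842005/5069442 (n = 94/(-17243) + 2483/((2*(-147))) = 94*(-1/17243) + 2483/(-294) = -94/17243 + 2483*(-1/294) = -94/17243 - 2483/294 = -42842005/5069442 ≈ -8.4510)
(-28755 + n)*(1/(-24285) + (5723 - 13616)) = (-28755 - 42842005/5069442)*(1/(-24285) + (5723 - 13616)) = -145814646715*(-1/24285 - 7893)/5069442 = -145814646715/5069442*(-191681506/24285) = 2794997107918915279/12311139897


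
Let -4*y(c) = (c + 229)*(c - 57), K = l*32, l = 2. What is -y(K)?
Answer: 2051/4 ≈ 512.75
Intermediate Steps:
K = 64 (K = 2*32 = 64)
y(c) = -(-57 + c)*(229 + c)/4 (y(c) = -(c + 229)*(c - 57)/4 = -(229 + c)*(-57 + c)/4 = -(-57 + c)*(229 + c)/4)
-y(K) = -(13053/4 - 43*64 - ¼*64²) = -(13053/4 - 2752 - ¼*4096) = -(13053/4 - 2752 - 1024) = -1*(-2051/4) = 2051/4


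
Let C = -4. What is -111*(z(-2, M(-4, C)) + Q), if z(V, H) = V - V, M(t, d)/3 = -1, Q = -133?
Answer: 14763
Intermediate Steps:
M(t, d) = -3 (M(t, d) = 3*(-1) = -3)
z(V, H) = 0
-111*(z(-2, M(-4, C)) + Q) = -111*(0 - 133) = -111*(-133) = 14763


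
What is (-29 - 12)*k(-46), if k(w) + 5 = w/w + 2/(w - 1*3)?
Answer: 8118/49 ≈ 165.67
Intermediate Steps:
k(w) = -4 + 2/(-3 + w) (k(w) = -5 + (w/w + 2/(w - 1*3)) = -5 + (1 + 2/(w - 3)) = -5 + (1 + 2/(-3 + w)) = -4 + 2/(-3 + w))
(-29 - 12)*k(-46) = (-29 - 12)*(2*(7 - 2*(-46))/(-3 - 46)) = -82*(7 + 92)/(-49) = -82*(-1)*99/49 = -41*(-198/49) = 8118/49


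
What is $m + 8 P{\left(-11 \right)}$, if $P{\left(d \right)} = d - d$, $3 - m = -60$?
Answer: $63$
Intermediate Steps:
$m = 63$ ($m = 3 - -60 = 3 + 60 = 63$)
$P{\left(d \right)} = 0$
$m + 8 P{\left(-11 \right)} = 63 + 8 \cdot 0 = 63 + 0 = 63$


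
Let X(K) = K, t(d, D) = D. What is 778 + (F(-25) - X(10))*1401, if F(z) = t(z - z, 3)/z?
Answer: -335003/25 ≈ -13400.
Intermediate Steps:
F(z) = 3/z
778 + (F(-25) - X(10))*1401 = 778 + (3/(-25) - 1*10)*1401 = 778 + (3*(-1/25) - 10)*1401 = 778 + (-3/25 - 10)*1401 = 778 - 253/25*1401 = 778 - 354453/25 = -335003/25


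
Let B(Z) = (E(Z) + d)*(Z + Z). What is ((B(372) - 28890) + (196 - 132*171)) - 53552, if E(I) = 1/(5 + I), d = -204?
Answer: -96735194/377 ≈ -2.5659e+5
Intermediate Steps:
B(Z) = 2*Z*(-204 + 1/(5 + Z)) (B(Z) = (1/(5 + Z) - 204)*(Z + Z) = (-204 + 1/(5 + Z))*(2*Z) = 2*Z*(-204 + 1/(5 + Z)))
((B(372) - 28890) + (196 - 132*171)) - 53552 = ((-2*372*(1019 + 204*372)/(5 + 372) - 28890) + (196 - 132*171)) - 53552 = ((-2*372*(1019 + 75888)/377 - 28890) + (196 - 22572)) - 53552 = ((-2*372*1/377*76907 - 28890) - 22376) - 53552 = ((-57218808/377 - 28890) - 22376) - 53552 = (-68110338/377 - 22376) - 53552 = -76546090/377 - 53552 = -96735194/377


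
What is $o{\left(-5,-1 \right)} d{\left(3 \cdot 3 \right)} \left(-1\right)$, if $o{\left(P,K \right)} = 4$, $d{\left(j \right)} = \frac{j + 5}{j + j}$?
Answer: $- \frac{28}{9} \approx -3.1111$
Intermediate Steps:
$d{\left(j \right)} = \frac{5 + j}{2 j}$
$o{\left(-5,-1 \right)} d{\left(3 \cdot 3 \right)} \left(-1\right) = 4 \frac{5 + 3 \cdot 3}{2 \cdot 3 \cdot 3} \left(-1\right) = 4 \frac{5 + 9}{2 \cdot 9} \left(-1\right) = 4 \cdot \frac{1}{2} \cdot \frac{1}{9} \cdot 14 \left(-1\right) = 4 \cdot \frac{7}{9} \left(-1\right) = \frac{28}{9} \left(-1\right) = - \frac{28}{9}$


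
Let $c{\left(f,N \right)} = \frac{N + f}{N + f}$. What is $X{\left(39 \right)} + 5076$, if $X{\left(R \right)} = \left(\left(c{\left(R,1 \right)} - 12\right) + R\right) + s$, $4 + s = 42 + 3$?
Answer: $5145$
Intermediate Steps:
$c{\left(f,N \right)} = 1$
$s = 41$ ($s = -4 + \left(42 + 3\right) = -4 + 45 = 41$)
$X{\left(R \right)} = 30 + R$ ($X{\left(R \right)} = \left(\left(1 - 12\right) + R\right) + 41 = \left(-11 + R\right) + 41 = 30 + R$)
$X{\left(39 \right)} + 5076 = \left(30 + 39\right) + 5076 = 69 + 5076 = 5145$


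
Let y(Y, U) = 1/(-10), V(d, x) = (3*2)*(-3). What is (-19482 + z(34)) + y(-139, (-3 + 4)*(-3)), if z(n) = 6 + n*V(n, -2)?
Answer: -200881/10 ≈ -20088.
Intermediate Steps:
V(d, x) = -18 (V(d, x) = 6*(-3) = -18)
z(n) = 6 - 18*n (z(n) = 6 + n*(-18) = 6 - 18*n)
y(Y, U) = -⅒
(-19482 + z(34)) + y(-139, (-3 + 4)*(-3)) = (-19482 + (6 - 18*34)) - ⅒ = (-19482 + (6 - 612)) - ⅒ = (-19482 - 606) - ⅒ = -20088 - ⅒ = -200881/10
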